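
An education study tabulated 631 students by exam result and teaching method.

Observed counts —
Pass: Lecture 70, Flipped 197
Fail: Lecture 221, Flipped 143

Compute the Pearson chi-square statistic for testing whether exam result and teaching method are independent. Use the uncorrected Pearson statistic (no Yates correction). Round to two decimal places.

73.76

Row totals: 267, 364. Column totals: 291, 340. Grand total N = 631.
Expected counts (row total × column total / N):
  Pass, Lecture: 267×291/631 = 123.133
  Pass, Flipped: 267×340/631 = 143.867
  Fail, Lecture: 364×291/631 = 167.867
  Fail, Flipped: 364×340/631 = 196.133
Contributions (O − E)²/E:
  (70 − 123.133)²/123.133 = 22.9274
  (197 − 143.867)²/143.867 = 19.6231
  (221 − 167.867)²/167.867 = 16.8176
  (143 − 196.133)²/196.133 = 14.3939
χ² = 22.9274 + 19.6231 + 16.8176 + 14.3939 = 73.76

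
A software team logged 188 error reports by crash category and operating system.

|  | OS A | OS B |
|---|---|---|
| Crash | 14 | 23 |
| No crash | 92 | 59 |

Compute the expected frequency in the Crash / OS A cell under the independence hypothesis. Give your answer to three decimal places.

20.862

Row total (Crash) = 37; column total (OS A) = 106; grand total N = 188.
Expected count = (row total × column total) / N = 37 × 106 / 188 = 20.862.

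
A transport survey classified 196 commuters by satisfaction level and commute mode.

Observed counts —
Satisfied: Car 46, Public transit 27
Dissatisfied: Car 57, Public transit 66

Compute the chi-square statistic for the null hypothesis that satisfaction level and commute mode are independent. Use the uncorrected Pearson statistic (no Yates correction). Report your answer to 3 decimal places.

Row totals: 73, 123. Column totals: 103, 93. Grand total N = 196.
Expected counts (row total × column total / N):
  Satisfied, Car: 73×103/196 = 38.36224
  Satisfied, Public transit: 73×93/196 = 34.63776
  Dissatisfied, Car: 123×103/196 = 64.63776
  Dissatisfied, Public transit: 123×93/196 = 58.36224
Contributions (O − E)²/E:
  (46 − 38.36224)²/38.36224 = 1.5206
  (27 − 34.63776)²/34.63776 = 1.6842
  (57 − 64.63776)²/64.63776 = 0.9025
  (66 − 58.36224)²/58.36224 = 0.9995
χ² = 1.5206 + 1.6842 + 0.9025 + 0.9995 = 5.107

5.107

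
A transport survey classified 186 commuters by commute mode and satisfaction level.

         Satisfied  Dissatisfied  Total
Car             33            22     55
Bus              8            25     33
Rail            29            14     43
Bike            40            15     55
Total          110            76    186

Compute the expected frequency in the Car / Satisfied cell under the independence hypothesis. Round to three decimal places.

32.527

Row total (Car) = 55; column total (Satisfied) = 110; grand total N = 186.
Expected count = (row total × column total) / N = 55 × 110 / 186 = 32.527.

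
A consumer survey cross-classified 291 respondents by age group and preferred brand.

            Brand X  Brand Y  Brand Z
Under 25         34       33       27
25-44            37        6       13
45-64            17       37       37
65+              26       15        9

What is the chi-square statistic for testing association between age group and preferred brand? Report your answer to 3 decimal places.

Row totals: 94, 56, 91, 50. Column totals: 114, 91, 86. Grand total N = 291.
Expected counts (row total × column total / N):
  Under 25, Brand X: 94×114/291 = 36.8247
  Under 25, Brand Y: 94×91/291 = 29.3952
  Under 25, Brand Z: 94×86/291 = 27.7801
  25-44, Brand X: 56×114/291 = 21.9381
  25-44, Brand Y: 56×91/291 = 17.5120
  25-44, Brand Z: 56×86/291 = 16.5498
  45-64, Brand X: 91×114/291 = 35.6495
  45-64, Brand Y: 91×91/291 = 28.4570
  45-64, Brand Z: 91×86/291 = 26.8935
  65+, Brand X: 50×114/291 = 19.5876
  65+, Brand Y: 50×91/291 = 15.6357
  65+, Brand Z: 50×86/291 = 14.7766
Contributions (O − E)²/E:
  (34 − 36.8247)²/36.8247 = 0.2167
  (33 − 29.3952)²/29.3952 = 0.4421
  (27 − 27.7801)²/27.7801 = 0.0219
  (37 − 21.9381)²/21.9381 = 10.3410
  (6 − 17.5120)²/17.5120 = 7.5677
  (13 − 16.5498)²/16.5498 = 0.7614
  (17 − 35.6495)²/35.6495 = 9.7562
  (37 − 28.4570)²/28.4570 = 2.5647
  (37 − 26.8935)²/26.8935 = 3.7980
  (26 − 19.5876)²/19.5876 = 2.0992
  (15 − 15.6357)²/15.6357 = 0.0258
  (9 − 14.7766)²/14.7766 = 2.2582
χ² = 0.2167 + 0.4421 + 0.0219 + 10.3410 + 7.5677 + 0.7614 + 9.7562 + 2.5647 + 3.7980 + 2.0992 + 0.0258 + 2.2582 = 39.853

39.853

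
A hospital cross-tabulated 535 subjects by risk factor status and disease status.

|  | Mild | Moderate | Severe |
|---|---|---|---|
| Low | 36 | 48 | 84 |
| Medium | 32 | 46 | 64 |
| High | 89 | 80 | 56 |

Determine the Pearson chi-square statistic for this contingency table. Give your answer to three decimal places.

33.616

Row totals: 168, 142, 225. Column totals: 157, 174, 204. Grand total N = 535.
Expected counts (row total × column total / N):
  Low, Mild: 168×157/535 = 49.3009
  Low, Moderate: 168×174/535 = 54.6393
  Low, Severe: 168×204/535 = 64.0598
  Medium, Mild: 142×157/535 = 41.6710
  Medium, Moderate: 142×174/535 = 46.1832
  Medium, Severe: 142×204/535 = 54.1458
  High, Mild: 225×157/535 = 66.0280
  High, Moderate: 225×174/535 = 73.1776
  High, Severe: 225×204/535 = 85.7944
Contributions (O − E)²/E:
  (36 − 49.3009)²/49.3009 = 3.5885
  (48 − 54.6393)²/54.6393 = 0.8068
  (84 − 64.0598)²/64.0598 = 6.2069
  (32 − 41.6710)²/41.6710 = 2.2444
  (46 − 46.1832)²/46.1832 = 0.0007
  (64 − 54.1458)²/54.1458 = 1.7934
  (89 − 66.0280)²/66.0280 = 7.9923
  (80 − 73.1776)²/73.1776 = 0.6361
  (56 − 85.7944)²/85.7944 = 10.3469
χ² = 3.5885 + 0.8068 + 6.2069 + 2.2444 + 0.0007 + 1.7934 + 7.9923 + 0.6361 + 10.3469 = 33.616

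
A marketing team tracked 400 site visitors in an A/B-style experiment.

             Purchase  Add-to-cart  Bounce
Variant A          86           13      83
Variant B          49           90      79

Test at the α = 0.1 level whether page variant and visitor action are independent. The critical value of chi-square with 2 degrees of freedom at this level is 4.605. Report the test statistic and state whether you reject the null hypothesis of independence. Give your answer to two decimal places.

Row totals: 182, 218. Column totals: 135, 103, 162. Grand total N = 400.
Expected counts (row total × column total / N):
  Variant A, Purchase: 182×135/400 = 61.425
  Variant A, Add-to-cart: 182×103/400 = 46.865
  Variant A, Bounce: 182×162/400 = 73.710
  Variant B, Purchase: 218×135/400 = 73.575
  Variant B, Add-to-cart: 218×103/400 = 56.135
  Variant B, Bounce: 218×162/400 = 88.290
Contributions (O − E)²/E:
  (86 − 61.425)²/61.425 = 9.8320
  (13 − 46.865)²/46.865 = 24.4711
  (83 − 73.710)²/73.710 = 1.1709
  (49 − 73.575)²/73.575 = 8.2084
  (90 − 56.135)²/56.135 = 20.4300
  (79 − 88.290)²/88.290 = 0.9775
χ² = 9.8320 + 24.4711 + 1.1709 + 8.2084 + 20.4300 + 0.9775 = 65.09
df = (2−1)(3−1) = 2. Since 65.09 > 4.605, reject the null hypothesis of independence at α = 0.1.

65.09; reject H₀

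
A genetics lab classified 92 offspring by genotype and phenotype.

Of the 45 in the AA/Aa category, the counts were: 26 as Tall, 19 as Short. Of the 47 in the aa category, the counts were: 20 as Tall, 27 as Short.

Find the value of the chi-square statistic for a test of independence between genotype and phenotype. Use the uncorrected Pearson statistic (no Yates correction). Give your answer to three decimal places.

Row totals: 45, 47. Column totals: 46, 46. Grand total N = 92.
Expected counts (row total × column total / N):
  AA/Aa, Tall: 45×46/92 = 22.5000
  AA/Aa, Short: 45×46/92 = 22.5000
  aa, Tall: 47×46/92 = 23.5000
  aa, Short: 47×46/92 = 23.5000
Contributions (O − E)²/E:
  (26 − 22.5000)²/22.5000 = 0.5444
  (19 − 22.5000)²/22.5000 = 0.5444
  (20 − 23.5000)²/23.5000 = 0.5213
  (27 − 23.5000)²/23.5000 = 0.5213
χ² = 0.5444 + 0.5444 + 0.5213 + 0.5213 = 2.131

2.131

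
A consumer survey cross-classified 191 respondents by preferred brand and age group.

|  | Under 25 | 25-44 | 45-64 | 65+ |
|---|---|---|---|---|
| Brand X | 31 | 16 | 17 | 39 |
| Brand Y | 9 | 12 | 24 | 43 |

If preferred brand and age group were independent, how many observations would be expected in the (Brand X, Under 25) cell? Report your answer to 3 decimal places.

21.571

Row total (Brand X) = 103; column total (Under 25) = 40; grand total N = 191.
Expected count = (row total × column total) / N = 103 × 40 / 191 = 21.571.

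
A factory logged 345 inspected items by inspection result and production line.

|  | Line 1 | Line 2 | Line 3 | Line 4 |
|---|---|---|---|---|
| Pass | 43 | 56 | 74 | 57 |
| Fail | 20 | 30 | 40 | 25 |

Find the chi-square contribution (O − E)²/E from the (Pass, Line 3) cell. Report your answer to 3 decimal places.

Row total (Pass) = 230; column total (Line 3) = 114; N = 345.
Expected count E = 230 × 114 / 345 = 76.0000.
Contribution = (O − E)²/E = (74 − 76.0000)² / 76.0000 = 0.053.

0.053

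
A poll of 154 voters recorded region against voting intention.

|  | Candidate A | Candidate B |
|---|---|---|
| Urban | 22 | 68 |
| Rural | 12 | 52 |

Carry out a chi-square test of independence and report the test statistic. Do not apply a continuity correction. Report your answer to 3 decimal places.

0.705

Row totals: 90, 64. Column totals: 34, 120. Grand total N = 154.
Expected counts (row total × column total / N):
  Urban, Candidate A: 90×34/154 = 19.8701
  Urban, Candidate B: 90×120/154 = 70.1299
  Rural, Candidate A: 64×34/154 = 14.1299
  Rural, Candidate B: 64×120/154 = 49.8701
Contributions (O − E)²/E:
  (22 − 19.8701)²/19.8701 = 0.2283
  (68 − 70.1299)²/70.1299 = 0.0647
  (12 − 14.1299)²/14.1299 = 0.3211
  (52 − 49.8701)²/49.8701 = 0.0910
χ² = 0.2283 + 0.0647 + 0.3211 + 0.0910 = 0.705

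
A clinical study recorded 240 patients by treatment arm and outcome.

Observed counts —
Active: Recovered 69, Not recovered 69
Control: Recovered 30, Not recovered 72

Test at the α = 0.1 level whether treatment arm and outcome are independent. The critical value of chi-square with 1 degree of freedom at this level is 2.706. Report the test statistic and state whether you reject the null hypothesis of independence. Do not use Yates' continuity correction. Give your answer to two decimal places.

10.26; reject H₀

Row totals: 138, 102. Column totals: 99, 141. Grand total N = 240.
Expected counts (row total × column total / N):
  Active, Recovered: 138×99/240 = 56.925
  Active, Not recovered: 138×141/240 = 81.075
  Control, Recovered: 102×99/240 = 42.075
  Control, Not recovered: 102×141/240 = 59.925
Contributions (O − E)²/E:
  (69 − 56.925)²/56.925 = 2.5614
  (69 − 81.075)²/81.075 = 1.7984
  (30 − 42.075)²/42.075 = 3.4654
  (72 − 59.925)²/59.925 = 2.4331
χ² = 2.5614 + 1.7984 + 3.4654 + 2.4331 = 10.26
df = (2−1)(2−1) = 1. Since 10.26 > 2.706, reject the null hypothesis of independence at α = 0.1.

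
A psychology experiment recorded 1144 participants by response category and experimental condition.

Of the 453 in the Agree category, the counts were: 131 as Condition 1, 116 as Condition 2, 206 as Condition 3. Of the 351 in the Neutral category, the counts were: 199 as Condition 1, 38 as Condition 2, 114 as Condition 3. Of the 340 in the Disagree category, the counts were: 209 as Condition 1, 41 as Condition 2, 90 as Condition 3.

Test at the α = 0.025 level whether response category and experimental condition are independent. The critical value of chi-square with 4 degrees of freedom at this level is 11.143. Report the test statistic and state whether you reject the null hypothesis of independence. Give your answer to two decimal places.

Row totals: 453, 351, 340. Column totals: 539, 195, 410. Grand total N = 1144.
Expected counts (row total × column total / N):
  Agree, Condition 1: 453×539/1144 = 213.4327
  Agree, Condition 2: 453×195/1144 = 77.2159
  Agree, Condition 3: 453×410/1144 = 162.3514
  Neutral, Condition 1: 351×539/1144 = 165.3750
  Neutral, Condition 2: 351×195/1144 = 59.8295
  Neutral, Condition 3: 351×410/1144 = 125.7955
  Disagree, Condition 1: 340×539/1144 = 160.1923
  Disagree, Condition 2: 340×195/1144 = 57.9545
  Disagree, Condition 3: 340×410/1144 = 121.8531
Contributions (O − E)²/E:
  (131 − 213.4327)²/213.4327 = 31.8374
  (116 − 77.2159)²/77.2159 = 19.4805
  (206 − 162.3514)²/162.3514 = 11.7350
  (199 − 165.3750)²/165.3750 = 6.8368
  (38 − 59.8295)²/59.8295 = 7.9648
  (114 − 125.7955)²/125.7955 = 1.1060
  (209 − 160.1923)²/160.1923 = 14.8708
  (41 − 57.9545)²/57.9545 = 4.9600
  (90 − 121.8531)²/121.8531 = 8.3266
χ² = 31.8374 + 19.4805 + 11.7350 + 6.8368 + 7.9648 + 1.1060 + 14.8708 + 4.9600 + 8.3266 = 107.12
df = (3−1)(3−1) = 4. Since 107.12 > 11.143, reject the null hypothesis of independence at α = 0.025.

107.12; reject H₀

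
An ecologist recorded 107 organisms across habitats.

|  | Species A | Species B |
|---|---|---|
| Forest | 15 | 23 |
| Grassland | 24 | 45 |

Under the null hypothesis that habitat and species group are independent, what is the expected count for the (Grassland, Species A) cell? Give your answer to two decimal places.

25.15

Row total (Grassland) = 69; column total (Species A) = 39; grand total N = 107.
Expected count = (row total × column total) / N = 69 × 39 / 107 = 25.15.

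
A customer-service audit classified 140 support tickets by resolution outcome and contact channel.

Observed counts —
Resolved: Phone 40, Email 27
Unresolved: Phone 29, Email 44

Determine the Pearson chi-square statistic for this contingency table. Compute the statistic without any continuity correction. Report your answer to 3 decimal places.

Row totals: 67, 73. Column totals: 69, 71. Grand total N = 140.
Expected counts (row total × column total / N):
  Resolved, Phone: 67×69/140 = 33.0214
  Resolved, Email: 67×71/140 = 33.9786
  Unresolved, Phone: 73×69/140 = 35.9786
  Unresolved, Email: 73×71/140 = 37.0214
Contributions (O − E)²/E:
  (40 − 33.0214)²/33.0214 = 1.4748
  (27 − 33.9786)²/33.9786 = 1.4333
  (29 − 35.9786)²/35.9786 = 1.3536
  (44 − 37.0214)²/37.0214 = 1.3155
χ² = 1.4748 + 1.4333 + 1.3536 + 1.3155 = 5.577

5.577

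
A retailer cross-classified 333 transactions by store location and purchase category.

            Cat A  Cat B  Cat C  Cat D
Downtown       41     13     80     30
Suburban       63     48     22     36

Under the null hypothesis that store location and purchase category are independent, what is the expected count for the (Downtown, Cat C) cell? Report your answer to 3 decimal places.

50.234

Row total (Downtown) = 164; column total (Cat C) = 102; grand total N = 333.
Expected count = (row total × column total) / N = 164 × 102 / 333 = 50.234.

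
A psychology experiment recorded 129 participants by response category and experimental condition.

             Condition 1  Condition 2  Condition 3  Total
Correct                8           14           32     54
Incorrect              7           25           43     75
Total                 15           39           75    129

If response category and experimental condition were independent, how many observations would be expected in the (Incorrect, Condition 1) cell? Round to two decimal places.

Row total (Incorrect) = 75; column total (Condition 1) = 15; grand total N = 129.
Expected count = (row total × column total) / N = 75 × 15 / 129 = 8.72.

8.72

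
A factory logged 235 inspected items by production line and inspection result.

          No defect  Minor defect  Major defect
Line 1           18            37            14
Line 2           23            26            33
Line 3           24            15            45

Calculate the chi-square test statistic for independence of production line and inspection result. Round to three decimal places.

Row totals: 69, 82, 84. Column totals: 65, 78, 92. Grand total N = 235.
Expected counts (row total × column total / N):
  Line 1, No defect: 69×65/235 = 19.0851
  Line 1, Minor defect: 69×78/235 = 22.9021
  Line 1, Major defect: 69×92/235 = 27.0128
  Line 2, No defect: 82×65/235 = 22.6809
  Line 2, Minor defect: 82×78/235 = 27.2170
  Line 2, Major defect: 82×92/235 = 32.1021
  Line 3, No defect: 84×65/235 = 23.2340
  Line 3, Minor defect: 84×78/235 = 27.8809
  Line 3, Major defect: 84×92/235 = 32.8851
Contributions (O − E)²/E:
  (18 − 19.0851)²/19.0851 = 0.0617
  (37 − 22.9021)²/22.9021 = 8.6783
  (14 − 27.0128)²/27.0128 = 6.2686
  (23 − 22.6809)²/22.6809 = 0.0045
  (26 − 27.2170)²/27.2170 = 0.0544
  (33 − 32.1021)²/32.1021 = 0.0251
  (24 − 23.2340)²/23.2340 = 0.0253
  (15 − 27.8809)²/27.8809 = 5.9509
  (45 − 32.8851)²/32.8851 = 4.4631
χ² = 0.0617 + 8.6783 + 6.2686 + 0.0045 + 0.0544 + 0.0251 + 0.0253 + 5.9509 + 4.4631 = 25.532

25.532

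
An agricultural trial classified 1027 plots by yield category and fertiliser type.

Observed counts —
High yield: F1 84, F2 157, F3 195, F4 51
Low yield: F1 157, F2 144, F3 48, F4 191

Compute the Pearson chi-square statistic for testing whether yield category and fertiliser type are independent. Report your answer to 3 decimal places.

Row totals: 487, 540. Column totals: 241, 301, 243, 242. Grand total N = 1027.
Expected counts (row total × column total / N):
  High yield, F1: 487×241/1027 = 114.2814
  High yield, F2: 487×301/1027 = 142.7332
  High yield, F3: 487×243/1027 = 115.2298
  High yield, F4: 487×242/1027 = 114.7556
  Low yield, F1: 540×241/1027 = 126.7186
  Low yield, F2: 540×301/1027 = 158.2668
  Low yield, F3: 540×243/1027 = 127.7702
  Low yield, F4: 540×242/1027 = 127.2444
Contributions (O − E)²/E:
  (84 − 114.2814)²/114.2814 = 8.0237
  (157 − 142.7332)²/142.7332 = 1.4260
  (195 − 115.2298)²/115.2298 = 55.2226
  (51 − 114.7556)²/114.7556 = 35.4212
  (157 − 126.7186)²/126.7186 = 7.2362
  (144 − 158.2668)²/158.2668 = 1.2861
  (48 − 127.7702)²/127.7702 = 49.8026
  (191 − 127.2444)²/127.2444 = 31.9446
χ² = 8.0237 + 1.4260 + 55.2226 + 35.4212 + 7.2362 + 1.2861 + 49.8026 + 31.9446 = 190.363

190.363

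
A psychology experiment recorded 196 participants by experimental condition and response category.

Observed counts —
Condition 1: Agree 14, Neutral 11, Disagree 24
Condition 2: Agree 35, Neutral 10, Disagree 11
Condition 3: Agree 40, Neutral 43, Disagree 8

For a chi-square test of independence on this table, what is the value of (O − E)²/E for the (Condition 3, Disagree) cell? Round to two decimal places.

Row total (Condition 3) = 91; column total (Disagree) = 43; N = 196.
Expected count E = 91 × 43 / 196 = 19.964.
Contribution = (O − E)²/E = (8 − 19.964)² / 19.964 = 7.17.

7.17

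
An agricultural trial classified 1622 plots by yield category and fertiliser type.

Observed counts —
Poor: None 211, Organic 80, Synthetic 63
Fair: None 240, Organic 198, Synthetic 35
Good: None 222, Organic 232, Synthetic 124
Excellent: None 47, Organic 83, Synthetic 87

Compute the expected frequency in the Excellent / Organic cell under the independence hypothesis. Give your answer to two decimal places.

79.33

Row total (Excellent) = 217; column total (Organic) = 593; grand total N = 1622.
Expected count = (row total × column total) / N = 217 × 593 / 1622 = 79.33.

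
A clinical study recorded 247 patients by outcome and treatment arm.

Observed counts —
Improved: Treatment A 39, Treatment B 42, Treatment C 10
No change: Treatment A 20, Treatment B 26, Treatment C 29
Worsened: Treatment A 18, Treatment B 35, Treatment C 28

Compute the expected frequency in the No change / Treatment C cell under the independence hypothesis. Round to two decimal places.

Row total (No change) = 75; column total (Treatment C) = 67; grand total N = 247.
Expected count = (row total × column total) / N = 75 × 67 / 247 = 20.34.

20.34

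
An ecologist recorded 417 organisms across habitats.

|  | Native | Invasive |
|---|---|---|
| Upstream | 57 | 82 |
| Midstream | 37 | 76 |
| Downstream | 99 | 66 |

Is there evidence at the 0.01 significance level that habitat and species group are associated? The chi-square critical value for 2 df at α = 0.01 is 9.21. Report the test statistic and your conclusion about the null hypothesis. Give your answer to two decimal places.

Row totals: 139, 113, 165. Column totals: 193, 224. Grand total N = 417.
Expected counts (row total × column total / N):
  Upstream, Native: 139×193/417 = 64.333
  Upstream, Invasive: 139×224/417 = 74.667
  Midstream, Native: 113×193/417 = 52.300
  Midstream, Invasive: 113×224/417 = 60.700
  Downstream, Native: 165×193/417 = 76.367
  Downstream, Invasive: 165×224/417 = 88.633
Contributions (O − E)²/E:
  (57 − 64.333)²/64.333 = 0.8359
  (82 − 74.667)²/74.667 = 0.7202
  (37 − 52.300)²/52.300 = 4.4759
  (76 − 60.700)²/60.700 = 3.8565
  (99 − 76.367)²/76.367 = 6.7078
  (66 − 88.633)²/88.633 = 5.7795
χ² = 0.8359 + 0.7202 + 4.4759 + 3.8565 + 6.7078 + 5.7795 = 22.38
df = (3−1)(2−1) = 2. Since 22.38 > 9.21, reject the null hypothesis of independence at α = 0.01.

22.38; reject H₀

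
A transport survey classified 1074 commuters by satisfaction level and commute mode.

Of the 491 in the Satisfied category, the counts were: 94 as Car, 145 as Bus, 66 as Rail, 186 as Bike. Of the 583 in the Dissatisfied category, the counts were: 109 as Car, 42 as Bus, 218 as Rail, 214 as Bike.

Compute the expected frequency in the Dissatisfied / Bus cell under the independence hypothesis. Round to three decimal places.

101.509

Row total (Dissatisfied) = 583; column total (Bus) = 187; grand total N = 1074.
Expected count = (row total × column total) / N = 583 × 187 / 1074 = 101.509.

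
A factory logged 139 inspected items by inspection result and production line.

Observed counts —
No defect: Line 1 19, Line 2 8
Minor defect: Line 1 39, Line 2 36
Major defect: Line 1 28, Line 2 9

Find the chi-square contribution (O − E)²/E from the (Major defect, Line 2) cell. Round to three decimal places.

Row total (Major defect) = 37; column total (Line 2) = 53; N = 139.
Expected count E = 37 × 53 / 139 = 14.1079.
Contribution = (O − E)²/E = (9 − 14.1079)² / 14.1079 = 1.849.

1.849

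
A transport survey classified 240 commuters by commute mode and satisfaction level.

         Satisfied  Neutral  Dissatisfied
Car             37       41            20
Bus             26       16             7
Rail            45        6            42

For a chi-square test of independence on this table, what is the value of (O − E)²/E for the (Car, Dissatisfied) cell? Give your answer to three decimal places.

2.372

Row total (Car) = 98; column total (Dissatisfied) = 69; N = 240.
Expected count E = 98 × 69 / 240 = 28.1750.
Contribution = (O − E)²/E = (20 − 28.1750)² / 28.1750 = 2.372.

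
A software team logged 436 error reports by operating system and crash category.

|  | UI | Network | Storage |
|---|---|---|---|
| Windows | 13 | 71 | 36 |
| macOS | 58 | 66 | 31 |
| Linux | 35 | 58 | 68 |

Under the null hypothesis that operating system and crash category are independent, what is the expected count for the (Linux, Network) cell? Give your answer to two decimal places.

Row total (Linux) = 161; column total (Network) = 195; grand total N = 436.
Expected count = (row total × column total) / N = 161 × 195 / 436 = 72.01.

72.01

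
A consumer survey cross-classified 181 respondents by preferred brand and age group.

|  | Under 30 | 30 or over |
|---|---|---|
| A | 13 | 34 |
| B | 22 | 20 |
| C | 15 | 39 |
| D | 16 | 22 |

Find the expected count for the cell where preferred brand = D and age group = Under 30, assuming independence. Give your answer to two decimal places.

13.86

Row total (D) = 38; column total (Under 30) = 66; grand total N = 181.
Expected count = (row total × column total) / N = 38 × 66 / 181 = 13.86.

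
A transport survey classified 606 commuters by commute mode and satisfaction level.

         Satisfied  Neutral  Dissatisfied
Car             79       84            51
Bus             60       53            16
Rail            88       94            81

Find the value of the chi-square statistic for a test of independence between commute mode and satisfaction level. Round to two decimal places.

16.76

Row totals: 214, 129, 263. Column totals: 227, 231, 148. Grand total N = 606.
Expected counts (row total × column total / N):
  Car, Satisfied: 214×227/606 = 80.162
  Car, Neutral: 214×231/606 = 81.574
  Car, Dissatisfied: 214×148/606 = 52.264
  Bus, Satisfied: 129×227/606 = 48.322
  Bus, Neutral: 129×231/606 = 49.173
  Bus, Dissatisfied: 129×148/606 = 31.505
  Rail, Satisfied: 263×227/606 = 98.517
  Rail, Neutral: 263×231/606 = 100.252
  Rail, Dissatisfied: 263×148/606 = 64.231
Contributions (O − E)²/E:
  (79 − 80.162)²/80.162 = 0.0168
  (84 − 81.574)²/81.574 = 0.0721
  (51 − 52.264)²/52.264 = 0.0306
  (60 − 48.322)²/48.322 = 2.8222
  (53 − 49.173)²/49.173 = 0.2978
  (16 − 31.505)²/31.505 = 7.6307
  (88 − 98.517)²/98.517 = 1.1227
  (94 − 100.252)²/100.252 = 0.3899
  (81 − 64.231)²/64.231 = 4.3779
χ² = 0.0168 + 0.0721 + 0.0306 + 2.8222 + 0.2978 + 7.6307 + 1.1227 + 0.3899 + 4.3779 = 16.76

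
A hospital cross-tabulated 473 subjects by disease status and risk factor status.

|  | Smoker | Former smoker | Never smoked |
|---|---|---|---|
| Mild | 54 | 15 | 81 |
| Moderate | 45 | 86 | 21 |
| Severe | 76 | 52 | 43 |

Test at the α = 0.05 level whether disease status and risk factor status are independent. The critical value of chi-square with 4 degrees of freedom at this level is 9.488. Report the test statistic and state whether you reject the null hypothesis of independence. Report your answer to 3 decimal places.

Row totals: 150, 152, 171. Column totals: 175, 153, 145. Grand total N = 473.
Expected counts (row total × column total / N):
  Mild, Smoker: 150×175/473 = 55.4968
  Mild, Former smoker: 150×153/473 = 48.5201
  Mild, Never smoked: 150×145/473 = 45.9831
  Moderate, Smoker: 152×175/473 = 56.2368
  Moderate, Former smoker: 152×153/473 = 49.1670
  Moderate, Never smoked: 152×145/473 = 46.5962
  Severe, Smoker: 171×175/473 = 63.2664
  Severe, Former smoker: 171×153/473 = 55.3129
  Severe, Never smoked: 171×145/473 = 52.4207
Contributions (O − E)²/E:
  (54 − 55.4968)²/55.4968 = 0.0404
  (15 − 48.5201)²/48.5201 = 23.1574
  (81 − 45.9831)²/45.9831 = 26.6660
  (45 − 56.2368)²/56.2368 = 2.2452
  (86 − 49.1670)²/49.1670 = 27.5931
  (21 − 46.5962)²/46.5962 = 14.0605
  (76 − 63.2664)²/63.2664 = 2.5629
  (52 − 55.3129)²/55.3129 = 0.1984
  (43 − 52.4207)²/52.4207 = 1.6930
χ² = 0.0404 + 23.1574 + 26.6660 + 2.2452 + 27.5931 + 14.0605 + 2.5629 + 0.1984 + 1.6930 = 98.217
df = (3−1)(3−1) = 4. Since 98.217 > 9.488, reject the null hypothesis of independence at α = 0.05.

98.217; reject H₀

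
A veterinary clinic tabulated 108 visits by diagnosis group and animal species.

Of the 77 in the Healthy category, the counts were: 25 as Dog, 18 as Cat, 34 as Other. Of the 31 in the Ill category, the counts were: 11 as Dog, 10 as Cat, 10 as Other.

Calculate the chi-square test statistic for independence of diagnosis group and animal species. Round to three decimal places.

1.501

Row totals: 77, 31. Column totals: 36, 28, 44. Grand total N = 108.
Expected counts (row total × column total / N):
  Healthy, Dog: 77×36/108 = 25.6667
  Healthy, Cat: 77×28/108 = 19.9630
  Healthy, Other: 77×44/108 = 31.3704
  Ill, Dog: 31×36/108 = 10.3333
  Ill, Cat: 31×28/108 = 8.0370
  Ill, Other: 31×44/108 = 12.6296
Contributions (O − E)²/E:
  (25 − 25.6667)²/25.6667 = 0.0173
  (18 − 19.9630)²/19.9630 = 0.1930
  (34 − 31.3704)²/31.3704 = 0.2204
  (11 − 10.3333)²/10.3333 = 0.0430
  (10 − 8.0370)²/8.0370 = 0.4795
  (10 − 12.6296)²/12.6296 = 0.5475
χ² = 0.0173 + 0.1930 + 0.2204 + 0.0430 + 0.4795 + 0.5475 = 1.501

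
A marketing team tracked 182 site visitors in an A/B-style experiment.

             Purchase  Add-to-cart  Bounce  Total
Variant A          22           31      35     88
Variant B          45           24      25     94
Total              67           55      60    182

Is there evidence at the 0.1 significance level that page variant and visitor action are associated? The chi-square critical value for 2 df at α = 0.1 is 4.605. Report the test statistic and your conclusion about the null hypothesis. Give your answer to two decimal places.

Grand total N = 182.
Expected counts (row total × column total / N):
  Variant A, Purchase: 88×67/182 = 32.396
  Variant A, Add-to-cart: 88×55/182 = 26.593
  Variant A, Bounce: 88×60/182 = 29.011
  Variant B, Purchase: 94×67/182 = 34.604
  Variant B, Add-to-cart: 94×55/182 = 28.407
  Variant B, Bounce: 94×60/182 = 30.989
Contributions (O − E)²/E:
  (22 − 32.396)²/32.396 = 3.3361
  (31 − 26.593)²/26.593 = 0.7303
  (35 − 29.011)²/29.011 = 1.2364
  (45 − 34.604)²/34.604 = 3.1232
  (24 − 28.407)²/28.407 = 0.6837
  (25 − 30.989)²/30.989 = 1.1574
χ² = 3.3361 + 0.7303 + 1.2364 + 3.1232 + 0.6837 + 1.1574 = 10.27
df = (2−1)(3−1) = 2. Since 10.27 > 4.605, reject the null hypothesis of independence at α = 0.1.

10.27; reject H₀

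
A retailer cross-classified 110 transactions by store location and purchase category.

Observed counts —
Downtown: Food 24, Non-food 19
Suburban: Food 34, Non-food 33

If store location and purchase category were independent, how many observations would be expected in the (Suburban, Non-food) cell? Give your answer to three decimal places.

31.673

Row total (Suburban) = 67; column total (Non-food) = 52; grand total N = 110.
Expected count = (row total × column total) / N = 67 × 52 / 110 = 31.673.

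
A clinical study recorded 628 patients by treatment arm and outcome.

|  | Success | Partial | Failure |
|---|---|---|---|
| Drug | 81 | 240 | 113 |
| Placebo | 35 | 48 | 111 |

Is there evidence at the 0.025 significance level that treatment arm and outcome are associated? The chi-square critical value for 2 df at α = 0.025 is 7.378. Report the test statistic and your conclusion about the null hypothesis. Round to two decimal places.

63.87; reject H₀

Row totals: 434, 194. Column totals: 116, 288, 224. Grand total N = 628.
Expected counts (row total × column total / N):
  Drug, Success: 434×116/628 = 80.1656
  Drug, Partial: 434×288/628 = 199.0318
  Drug, Failure: 434×224/628 = 154.8025
  Placebo, Success: 194×116/628 = 35.8344
  Placebo, Partial: 194×288/628 = 88.9682
  Placebo, Failure: 194×224/628 = 69.1975
Contributions (O − E)²/E:
  (81 − 80.1656)²/80.1656 = 0.0087
  (240 − 199.0318)²/199.0318 = 8.4328
  (113 − 154.8025)²/154.8025 = 11.2882
  (35 − 35.8344)²/35.8344 = 0.0194
  (48 − 88.9682)²/88.9682 = 18.8651
  (111 − 69.1975)²/69.1975 = 25.2531
χ² = 0.0087 + 8.4328 + 11.2882 + 0.0194 + 18.8651 + 25.2531 = 63.87
df = (2−1)(3−1) = 2. Since 63.87 > 7.378, reject the null hypothesis of independence at α = 0.025.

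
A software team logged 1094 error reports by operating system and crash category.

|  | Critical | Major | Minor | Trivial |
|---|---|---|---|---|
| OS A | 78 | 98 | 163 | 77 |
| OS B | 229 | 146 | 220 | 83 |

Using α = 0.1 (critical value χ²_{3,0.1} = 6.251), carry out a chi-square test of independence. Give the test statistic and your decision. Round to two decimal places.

31.48; reject H₀

Row totals: 416, 678. Column totals: 307, 244, 383, 160. Grand total N = 1094.
Expected counts (row total × column total / N):
  OS A, Critical: 416×307/1094 = 116.739
  OS A, Major: 416×244/1094 = 92.782
  OS A, Minor: 416×383/1094 = 145.638
  OS A, Trivial: 416×160/1094 = 60.841
  OS B, Critical: 678×307/1094 = 190.261
  OS B, Major: 678×244/1094 = 151.218
  OS B, Minor: 678×383/1094 = 237.362
  OS B, Trivial: 678×160/1094 = 99.159
Contributions (O − E)²/E:
  (78 − 116.739)²/116.739 = 12.8553
  (98 − 92.782)²/92.782 = 0.2935
  (163 − 145.638)²/145.638 = 2.0698
  (77 − 60.841)²/60.841 = 4.2917
  (229 − 190.261)²/190.261 = 7.8876
  (146 − 151.218)²/151.218 = 0.1801
  (220 − 237.362)²/237.362 = 1.2700
  (83 − 99.159)²/99.159 = 2.6333
χ² = 12.8553 + 0.2935 + 2.0698 + 4.2917 + 7.8876 + 0.1801 + 1.2700 + 2.6333 = 31.48
df = (2−1)(4−1) = 3. Since 31.48 > 6.251, reject the null hypothesis of independence at α = 0.1.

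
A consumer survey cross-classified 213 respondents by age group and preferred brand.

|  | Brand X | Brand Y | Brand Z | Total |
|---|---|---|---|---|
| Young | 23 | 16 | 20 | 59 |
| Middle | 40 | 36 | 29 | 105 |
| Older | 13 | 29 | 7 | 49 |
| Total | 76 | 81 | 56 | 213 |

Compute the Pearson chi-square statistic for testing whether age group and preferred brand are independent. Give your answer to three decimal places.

13.557

Grand total N = 213.
Expected counts (row total × column total / N):
  Young, Brand X: 59×76/213 = 21.0516
  Young, Brand Y: 59×81/213 = 22.4366
  Young, Brand Z: 59×56/213 = 15.5117
  Middle, Brand X: 105×76/213 = 37.4648
  Middle, Brand Y: 105×81/213 = 39.9296
  Middle, Brand Z: 105×56/213 = 27.6056
  Older, Brand X: 49×76/213 = 17.4836
  Older, Brand Y: 49×81/213 = 18.6338
  Older, Brand Z: 49×56/213 = 12.8826
Contributions (O − E)²/E:
  (23 − 21.0516)²/21.0516 = 0.1803
  (16 − 22.4366)²/22.4366 = 1.8465
  (20 − 15.5117)²/15.5117 = 1.2987
  (40 − 37.4648)²/37.4648 = 0.1716
  (36 − 39.9296)²/39.9296 = 0.3867
  (29 − 27.6056)²/27.6056 = 0.0704
  (13 − 17.4836)²/17.4836 = 1.1498
  (29 − 18.6338)²/18.6338 = 5.7668
  (7 − 12.8826)²/12.8826 = 2.6862
χ² = 0.1803 + 1.8465 + 1.2987 + 0.1716 + 0.3867 + 0.0704 + 1.1498 + 5.7668 + 2.6862 = 13.557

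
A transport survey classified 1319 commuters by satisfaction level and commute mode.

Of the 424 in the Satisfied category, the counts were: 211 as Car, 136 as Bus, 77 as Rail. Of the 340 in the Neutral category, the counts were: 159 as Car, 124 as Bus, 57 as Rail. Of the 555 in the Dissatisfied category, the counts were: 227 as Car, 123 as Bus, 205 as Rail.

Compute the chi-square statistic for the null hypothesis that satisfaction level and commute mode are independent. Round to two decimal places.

Row totals: 424, 340, 555. Column totals: 597, 383, 339. Grand total N = 1319.
Expected counts (row total × column total / N):
  Satisfied, Car: 424×597/1319 = 191.909
  Satisfied, Bus: 424×383/1319 = 123.118
  Satisfied, Rail: 424×339/1319 = 108.973
  Neutral, Car: 340×597/1319 = 153.889
  Neutral, Bus: 340×383/1319 = 98.726
  Neutral, Rail: 340×339/1319 = 87.384
  Dissatisfied, Car: 555×597/1319 = 251.202
  Dissatisfied, Bus: 555×383/1319 = 161.156
  Dissatisfied, Rail: 555×339/1319 = 142.642
Contributions (O − E)²/E:
  (211 − 191.909)²/191.909 = 1.8992
  (136 − 123.118)²/123.118 = 1.3479
  (77 − 108.973)²/108.973 = 9.3810
  (159 − 153.889)²/153.889 = 0.1697
  (124 − 98.726)²/98.726 = 6.4702
  (57 − 87.384)²/87.384 = 10.5647
  (227 − 251.202)²/251.202 = 2.3317
  (123 − 161.156)²/161.156 = 9.0340
  (205 − 142.642)²/142.642 = 27.2607
χ² = 1.8992 + 1.3479 + 9.3810 + 0.1697 + 6.4702 + 10.5647 + 2.3317 + 9.0340 + 27.2607 = 68.46

68.46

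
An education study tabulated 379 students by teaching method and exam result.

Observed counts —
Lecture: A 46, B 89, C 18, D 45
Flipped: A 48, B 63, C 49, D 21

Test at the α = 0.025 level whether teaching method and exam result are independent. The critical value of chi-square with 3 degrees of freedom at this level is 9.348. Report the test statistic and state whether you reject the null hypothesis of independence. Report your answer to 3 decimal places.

Row totals: 198, 181. Column totals: 94, 152, 67, 66. Grand total N = 379.
Expected counts (row total × column total / N):
  Lecture, A: 198×94/379 = 49.1082
  Lecture, B: 198×152/379 = 79.4090
  Lecture, C: 198×67/379 = 35.0026
  Lecture, D: 198×66/379 = 34.4802
  Flipped, A: 181×94/379 = 44.8918
  Flipped, B: 181×152/379 = 72.5910
  Flipped, C: 181×67/379 = 31.9974
  Flipped, D: 181×66/379 = 31.5198
Contributions (O − E)²/E:
  (46 − 49.1082)²/49.1082 = 0.1967
  (89 − 79.4090)²/79.4090 = 1.1584
  (18 − 35.0026)²/35.0026 = 8.2591
  (45 − 34.4802)²/34.4802 = 3.2096
  (48 − 44.8918)²/44.8918 = 0.2152
  (63 − 72.5910)²/72.5910 = 1.2672
  (49 − 31.9974)²/31.9974 = 9.0347
  (21 − 31.5198)²/31.5198 = 3.5110
χ² = 0.1967 + 1.1584 + 8.2591 + 3.2096 + 0.2152 + 1.2672 + 9.0347 + 3.5110 = 26.852
df = (2−1)(4−1) = 3. Since 26.852 > 9.348, reject the null hypothesis of independence at α = 0.025.

26.852; reject H₀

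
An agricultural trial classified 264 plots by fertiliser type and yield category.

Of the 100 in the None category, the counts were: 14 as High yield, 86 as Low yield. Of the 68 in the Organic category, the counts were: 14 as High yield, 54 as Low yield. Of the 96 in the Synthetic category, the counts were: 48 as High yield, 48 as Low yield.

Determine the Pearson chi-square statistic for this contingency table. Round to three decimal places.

33.968

Row totals: 100, 68, 96. Column totals: 76, 188. Grand total N = 264.
Expected counts (row total × column total / N):
  None, High yield: 100×76/264 = 28.7879
  None, Low yield: 100×188/264 = 71.2121
  Organic, High yield: 68×76/264 = 19.5758
  Organic, Low yield: 68×188/264 = 48.4242
  Synthetic, High yield: 96×76/264 = 27.6364
  Synthetic, Low yield: 96×188/264 = 68.3636
Contributions (O − E)²/E:
  (14 − 28.7879)²/28.7879 = 7.5963
  (86 − 71.2121)²/71.2121 = 3.0709
  (14 − 19.5758)²/19.5758 = 1.5882
  (54 − 48.4242)²/48.4242 = 0.6420
  (48 − 27.6364)²/27.6364 = 15.0047
  (48 − 68.3636)²/68.3636 = 6.0657
χ² = 7.5963 + 3.0709 + 1.5882 + 0.6420 + 15.0047 + 6.0657 = 33.968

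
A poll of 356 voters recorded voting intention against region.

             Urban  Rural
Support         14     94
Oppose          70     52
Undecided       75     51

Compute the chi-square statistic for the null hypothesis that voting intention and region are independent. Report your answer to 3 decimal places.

63.150

Row totals: 108, 122, 126. Column totals: 159, 197. Grand total N = 356.
Expected counts (row total × column total / N):
  Support, Urban: 108×159/356 = 48.2360
  Support, Rural: 108×197/356 = 59.7640
  Oppose, Urban: 122×159/356 = 54.4888
  Oppose, Rural: 122×197/356 = 67.5112
  Undecided, Urban: 126×159/356 = 56.2753
  Undecided, Rural: 126×197/356 = 69.7247
Contributions (O − E)²/E:
  (14 − 48.2360)²/48.2360 = 24.2994
  (94 − 59.7640)²/59.7640 = 19.6122
  (70 − 54.4888)²/54.4888 = 4.4155
  (52 − 67.5112)²/67.5112 = 3.5638
  (75 − 56.2753)²/56.2753 = 6.2303
  (51 − 69.7247)²/69.7247 = 5.0286
χ² = 24.2994 + 19.6122 + 4.4155 + 3.5638 + 6.2303 + 5.0286 = 63.150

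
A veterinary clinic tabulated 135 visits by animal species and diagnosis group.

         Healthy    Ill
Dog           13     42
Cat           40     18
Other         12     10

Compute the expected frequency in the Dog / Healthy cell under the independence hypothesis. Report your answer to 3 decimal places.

Row total (Dog) = 55; column total (Healthy) = 65; grand total N = 135.
Expected count = (row total × column total) / N = 55 × 65 / 135 = 26.481.

26.481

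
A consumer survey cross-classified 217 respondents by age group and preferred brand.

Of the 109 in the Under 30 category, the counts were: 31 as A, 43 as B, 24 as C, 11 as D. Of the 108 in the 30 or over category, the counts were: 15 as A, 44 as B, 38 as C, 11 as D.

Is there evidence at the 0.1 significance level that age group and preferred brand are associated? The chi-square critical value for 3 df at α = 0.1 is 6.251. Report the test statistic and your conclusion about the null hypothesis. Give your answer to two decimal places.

Row totals: 109, 108. Column totals: 46, 87, 62, 22. Grand total N = 217.
Expected counts (row total × column total / N):
  Under 30, A: 109×46/217 = 23.106
  Under 30, B: 109×87/217 = 43.700
  Under 30, C: 109×62/217 = 31.143
  Under 30, D: 109×22/217 = 11.051
  30 or over, A: 108×46/217 = 22.894
  30 or over, B: 108×87/217 = 43.300
  30 or over, C: 108×62/217 = 30.857
  30 or over, D: 108×22/217 = 10.949
Contributions (O − E)²/E:
  (31 − 23.106)²/23.106 = 2.6969
  (43 − 43.700)²/43.700 = 0.0112
  (24 − 31.143)²/31.143 = 1.6383
  (11 − 11.051)²/11.051 = 0.0002
  (15 − 22.894)²/22.894 = 2.7219
  (44 − 43.300)²/43.300 = 0.0113
  (38 − 30.857)²/30.857 = 1.6535
  (11 − 10.949)²/10.949 = 0.0002
χ² = 2.6969 + 0.0112 + 1.6383 + 0.0002 + 2.7219 + 0.0113 + 1.6535 + 0.0002 = 8.73
df = (2−1)(4−1) = 3. Since 8.73 > 6.251, reject the null hypothesis of independence at α = 0.1.

8.73; reject H₀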